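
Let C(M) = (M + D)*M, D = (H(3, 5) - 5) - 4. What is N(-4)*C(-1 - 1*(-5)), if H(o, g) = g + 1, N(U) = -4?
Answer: -16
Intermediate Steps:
H(o, g) = 1 + g
D = -3 (D = ((1 + 5) - 5) - 4 = (6 - 5) - 4 = 1 - 4 = -3)
C(M) = M*(-3 + M) (C(M) = (M - 3)*M = (-3 + M)*M = M*(-3 + M))
N(-4)*C(-1 - 1*(-5)) = -4*(-1 - 1*(-5))*(-3 + (-1 - 1*(-5))) = -4*(-1 + 5)*(-3 + (-1 + 5)) = -16*(-3 + 4) = -16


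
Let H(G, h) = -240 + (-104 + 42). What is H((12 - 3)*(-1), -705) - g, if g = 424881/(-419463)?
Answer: -14028105/46607 ≈ -300.99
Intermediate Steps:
H(G, h) = -302 (H(G, h) = -240 - 62 = -302)
g = -47209/46607 (g = 424881*(-1/419463) = -47209/46607 ≈ -1.0129)
H((12 - 3)*(-1), -705) - g = -302 - 1*(-47209/46607) = -302 + 47209/46607 = -14028105/46607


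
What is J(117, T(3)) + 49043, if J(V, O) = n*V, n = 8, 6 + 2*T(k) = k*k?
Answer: 49979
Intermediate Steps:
T(k) = -3 + k²/2 (T(k) = -3 + (k*k)/2 = -3 + k²/2)
J(V, O) = 8*V
J(117, T(3)) + 49043 = 8*117 + 49043 = 936 + 49043 = 49979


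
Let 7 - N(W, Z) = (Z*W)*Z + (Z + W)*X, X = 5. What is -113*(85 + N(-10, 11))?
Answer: -146561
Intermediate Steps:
N(W, Z) = 7 - 5*W - 5*Z - W*Z**2 (N(W, Z) = 7 - ((Z*W)*Z + (Z + W)*5) = 7 - ((W*Z)*Z + (W + Z)*5) = 7 - (W*Z**2 + (5*W + 5*Z)) = 7 - (5*W + 5*Z + W*Z**2) = 7 + (-5*W - 5*Z - W*Z**2) = 7 - 5*W - 5*Z - W*Z**2)
-113*(85 + N(-10, 11)) = -113*(85 + (7 - 5*(-10) - 5*11 - 1*(-10)*11**2)) = -113*(85 + (7 + 50 - 55 - 1*(-10)*121)) = -113*(85 + (7 + 50 - 55 + 1210)) = -113*(85 + 1212) = -113*1297 = -146561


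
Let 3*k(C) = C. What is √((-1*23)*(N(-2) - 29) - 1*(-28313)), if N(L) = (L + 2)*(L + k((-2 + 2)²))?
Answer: 6*√805 ≈ 170.24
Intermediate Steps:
k(C) = C/3
N(L) = L*(2 + L) (N(L) = (L + 2)*(L + (-2 + 2)²/3) = (2 + L)*(L + (⅓)*0²) = (2 + L)*(L + (⅓)*0) = (2 + L)*(L + 0) = (2 + L)*L = L*(2 + L))
√((-1*23)*(N(-2) - 29) - 1*(-28313)) = √((-1*23)*(-2*(2 - 2) - 29) - 1*(-28313)) = √(-23*(-2*0 - 29) + 28313) = √(-23*(0 - 29) + 28313) = √(-23*(-29) + 28313) = √(667 + 28313) = √28980 = 6*√805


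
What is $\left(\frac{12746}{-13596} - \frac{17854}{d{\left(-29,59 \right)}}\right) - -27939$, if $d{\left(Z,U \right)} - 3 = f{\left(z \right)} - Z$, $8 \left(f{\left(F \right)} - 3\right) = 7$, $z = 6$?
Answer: $\frac{53536914427}{1951026} \approx 27440.0$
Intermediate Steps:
$f{\left(F \right)} = \frac{31}{8}$ ($f{\left(F \right)} = 3 + \frac{1}{8} \cdot 7 = 3 + \frac{7}{8} = \frac{31}{8}$)
$d{\left(Z,U \right)} = \frac{55}{8} - Z$ ($d{\left(Z,U \right)} = 3 - \left(- \frac{31}{8} + Z\right) = \frac{55}{8} - Z$)
$\left(\frac{12746}{-13596} - \frac{17854}{d{\left(-29,59 \right)}}\right) - -27939 = \left(\frac{12746}{-13596} - \frac{17854}{\frac{55}{8} - -29}\right) - -27939 = \left(12746 \left(- \frac{1}{13596}\right) - \frac{17854}{\frac{55}{8} + 29}\right) + 27939 = \left(- \frac{6373}{6798} - \frac{17854}{\frac{287}{8}}\right) + 27939 = \left(- \frac{6373}{6798} - \frac{142832}{287}\right) + 27939 = - \frac{972800987}{1951026} + 27939 = \frac{53536914427}{1951026}$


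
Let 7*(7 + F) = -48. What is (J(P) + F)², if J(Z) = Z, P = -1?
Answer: 10816/49 ≈ 220.73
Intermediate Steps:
F = -97/7 (F = -7 + (⅐)*(-48) = -7 - 48/7 = -97/7 ≈ -13.857)
(J(P) + F)² = (-1 - 97/7)² = (-104/7)² = 10816/49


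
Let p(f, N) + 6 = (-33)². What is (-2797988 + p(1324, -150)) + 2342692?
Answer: -454213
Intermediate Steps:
p(f, N) = 1083 (p(f, N) = -6 + (-33)² = -6 + 1089 = 1083)
(-2797988 + p(1324, -150)) + 2342692 = (-2797988 + 1083) + 2342692 = -2796905 + 2342692 = -454213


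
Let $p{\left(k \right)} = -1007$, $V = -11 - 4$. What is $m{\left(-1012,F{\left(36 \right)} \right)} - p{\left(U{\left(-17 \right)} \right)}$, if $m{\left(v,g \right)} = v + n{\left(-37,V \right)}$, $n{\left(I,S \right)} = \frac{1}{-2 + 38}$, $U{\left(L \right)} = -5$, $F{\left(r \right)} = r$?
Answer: $- \frac{179}{36} \approx -4.9722$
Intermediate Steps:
$V = -15$ ($V = -11 - 4 = -15$)
$n{\left(I,S \right)} = \frac{1}{36}$
$m{\left(v,g \right)} = \frac{1}{36} + v$ ($m{\left(v,g \right)} = v + \frac{1}{36} = \frac{1}{36} + v$)
$m{\left(-1012,F{\left(36 \right)} \right)} - p{\left(U{\left(-17 \right)} \right)} = \left(\frac{1}{36} - 1012\right) - -1007 = - \frac{36431}{36} + 1007 = - \frac{179}{36}$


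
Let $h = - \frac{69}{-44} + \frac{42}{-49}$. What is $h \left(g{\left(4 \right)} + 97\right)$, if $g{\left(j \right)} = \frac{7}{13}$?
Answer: $\frac{69423}{1001} \approx 69.354$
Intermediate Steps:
$h = \frac{219}{308}$ ($h = \left(-69\right) \left(- \frac{1}{44}\right) + 42 \left(- \frac{1}{49}\right) = \frac{69}{44} - \frac{6}{7} = \frac{219}{308} \approx 0.71104$)
$g{\left(j \right)} = \frac{7}{13}$ ($g{\left(j \right)} = 7 \cdot \frac{1}{13} = \frac{7}{13}$)
$h \left(g{\left(4 \right)} + 97\right) = \frac{219 \left(\frac{7}{13} + 97\right)}{308} = \frac{219}{308} \cdot \frac{1268}{13} = \frac{69423}{1001}$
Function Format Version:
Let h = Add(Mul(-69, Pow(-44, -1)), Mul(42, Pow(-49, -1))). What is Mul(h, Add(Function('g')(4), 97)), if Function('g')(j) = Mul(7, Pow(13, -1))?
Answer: Rational(69423, 1001) ≈ 69.354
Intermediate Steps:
h = Rational(219, 308) (h = Add(Mul(-69, Rational(-1, 44)), Mul(42, Rational(-1, 49))) = Add(Rational(69, 44), Rational(-6, 7)) = Rational(219, 308) ≈ 0.71104)
Function('g')(j) = Rational(7, 13) (Function('g')(j) = Mul(7, Rational(1, 13)) = Rational(7, 13))
Mul(h, Add(Function('g')(4), 97)) = Mul(Rational(219, 308), Add(Rational(7, 13), 97)) = Mul(Rational(219, 308), Rational(1268, 13)) = Rational(69423, 1001)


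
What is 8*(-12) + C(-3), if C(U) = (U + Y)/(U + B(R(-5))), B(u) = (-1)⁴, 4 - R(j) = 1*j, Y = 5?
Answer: -97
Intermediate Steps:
R(j) = 4 - j
B(u) = 1
C(U) = (5 + U)/(1 + U) (C(U) = (U + 5)/(U + 1) = (5 + U)/(1 + U))
8*(-12) + C(-3) = 8*(-12) + (5 - 3)/(1 - 3) = -96 + 2/(-2) = -96 - ½*2 = -96 - 1 = -97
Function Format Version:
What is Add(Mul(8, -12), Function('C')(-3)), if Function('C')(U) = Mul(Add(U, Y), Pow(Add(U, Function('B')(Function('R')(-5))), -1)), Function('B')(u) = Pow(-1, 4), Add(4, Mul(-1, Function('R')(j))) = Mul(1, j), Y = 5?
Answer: -97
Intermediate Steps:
Function('R')(j) = Add(4, Mul(-1, j)) (Function('R')(j) = Add(4, Mul(-1, Mul(1, j))) = Add(4, Mul(-1, j)))
Function('B')(u) = 1
Function('C')(U) = Mul(Pow(Add(1, U), -1), Add(5, U)) (Function('C')(U) = Mul(Add(U, 5), Pow(Add(U, 1), -1)) = Mul(Add(5, U), Pow(Add(1, U), -1)) = Mul(Pow(Add(1, U), -1), Add(5, U)))
Add(Mul(8, -12), Function('C')(-3)) = Add(Mul(8, -12), Mul(Pow(Add(1, -3), -1), Add(5, -3))) = Add(-96, Mul(Pow(-2, -1), 2)) = Add(-96, Mul(Rational(-1, 2), 2)) = Add(-96, -1) = -97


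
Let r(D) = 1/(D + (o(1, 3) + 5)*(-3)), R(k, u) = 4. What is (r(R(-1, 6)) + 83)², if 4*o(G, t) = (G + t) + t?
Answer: 29062881/4225 ≈ 6878.8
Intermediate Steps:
o(G, t) = t/2 + G/4 (o(G, t) = ((G + t) + t)/4 = (G + 2*t)/4 = t/2 + G/4)
r(D) = 1/(-81/4 + D) (r(D) = 1/(D + (((½)*3 + (¼)*1) + 5)*(-3)) = 1/(D + ((3/2 + ¼) + 5)*(-3)) = 1/(D + (7/4 + 5)*(-3)) = 1/(D + (27/4)*(-3)) = 1/(D - 81/4) = 1/(-81/4 + D))
(r(R(-1, 6)) + 83)² = (4/(-81 + 4*4) + 83)² = (4/(-81 + 16) + 83)² = (4/(-65) + 83)² = (4*(-1/65) + 83)² = (-4/65 + 83)² = (5391/65)² = 29062881/4225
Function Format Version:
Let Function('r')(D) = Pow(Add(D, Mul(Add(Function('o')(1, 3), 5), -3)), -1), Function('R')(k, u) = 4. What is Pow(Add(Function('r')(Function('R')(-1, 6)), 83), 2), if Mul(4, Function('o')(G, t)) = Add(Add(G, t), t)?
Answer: Rational(29062881, 4225) ≈ 6878.8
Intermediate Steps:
Function('o')(G, t) = Add(Mul(Rational(1, 2), t), Mul(Rational(1, 4), G)) (Function('o')(G, t) = Mul(Rational(1, 4), Add(Add(G, t), t)) = Mul(Rational(1, 4), Add(G, Mul(2, t))) = Add(Mul(Rational(1, 2), t), Mul(Rational(1, 4), G)))
Function('r')(D) = Pow(Add(Rational(-81, 4), D), -1) (Function('r')(D) = Pow(Add(D, Mul(Add(Add(Mul(Rational(1, 2), 3), Mul(Rational(1, 4), 1)), 5), -3)), -1) = Pow(Add(D, Mul(Add(Add(Rational(3, 2), Rational(1, 4)), 5), -3)), -1) = Pow(Add(D, Mul(Add(Rational(7, 4), 5), -3)), -1) = Pow(Add(D, Mul(Rational(27, 4), -3)), -1) = Pow(Add(D, Rational(-81, 4)), -1) = Pow(Add(Rational(-81, 4), D), -1))
Pow(Add(Function('r')(Function('R')(-1, 6)), 83), 2) = Pow(Add(Mul(4, Pow(Add(-81, Mul(4, 4)), -1)), 83), 2) = Pow(Add(Mul(4, Pow(Add(-81, 16), -1)), 83), 2) = Pow(Add(Mul(4, Pow(-65, -1)), 83), 2) = Pow(Add(Mul(4, Rational(-1, 65)), 83), 2) = Pow(Add(Rational(-4, 65), 83), 2) = Pow(Rational(5391, 65), 2) = Rational(29062881, 4225)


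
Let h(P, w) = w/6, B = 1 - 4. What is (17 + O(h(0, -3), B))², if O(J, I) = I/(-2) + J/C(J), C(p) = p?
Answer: 1521/4 ≈ 380.25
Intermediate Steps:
B = -3
h(P, w) = w/6 (h(P, w) = w*(⅙) = w/6)
O(J, I) = 1 - I/2 (O(J, I) = I/(-2) + J/J = I*(-½) + 1 = -I/2 + 1 = 1 - I/2)
(17 + O(h(0, -3), B))² = (17 + (1 - ½*(-3)))² = (17 + (1 + 3/2))² = (17 + 5/2)² = (39/2)² = 1521/4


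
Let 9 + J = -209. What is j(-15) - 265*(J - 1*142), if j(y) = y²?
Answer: 95625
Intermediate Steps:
J = -218 (J = -9 - 209 = -218)
j(-15) - 265*(J - 1*142) = (-15)² - 265*(-218 - 1*142) = 225 - 265*(-218 - 142) = 225 - 265*(-360) = 225 + 95400 = 95625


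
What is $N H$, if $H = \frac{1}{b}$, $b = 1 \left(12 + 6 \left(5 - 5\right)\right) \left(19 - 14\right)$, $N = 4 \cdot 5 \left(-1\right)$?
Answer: $- \frac{1}{3} \approx -0.33333$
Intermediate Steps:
$N = -20$ ($N = 20 \left(-1\right) = -20$)
$b = 60$ ($b = 1 \left(12 + 6 \cdot 0\right) 5 = 1 \left(12 + 0\right) 5 = 1 \cdot 12 \cdot 5 = 1 \cdot 60 = 60$)
$H = \frac{1}{60} \approx 0.016667$
$N H = \left(-20\right) \frac{1}{60} = - \frac{1}{3}$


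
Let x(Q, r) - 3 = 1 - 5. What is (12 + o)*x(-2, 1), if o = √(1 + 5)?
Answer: -12 - √6 ≈ -14.449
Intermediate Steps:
o = √6 ≈ 2.4495
x(Q, r) = -1 (x(Q, r) = 3 + (1 - 5) = 3 - 4 = -1)
(12 + o)*x(-2, 1) = (12 + √6)*(-1) = -12 - √6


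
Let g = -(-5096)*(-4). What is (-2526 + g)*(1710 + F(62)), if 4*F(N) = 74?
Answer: -39599935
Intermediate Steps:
F(N) = 37/2 (F(N) = (¼)*74 = 37/2)
g = -20384 (g = -28*728 = -20384)
(-2526 + g)*(1710 + F(62)) = (-2526 - 20384)*(1710 + 37/2) = -22910*3457/2 = -39599935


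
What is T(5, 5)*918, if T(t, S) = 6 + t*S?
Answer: 28458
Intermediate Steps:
T(t, S) = 6 + S*t
T(5, 5)*918 = (6 + 5*5)*918 = (6 + 25)*918 = 31*918 = 28458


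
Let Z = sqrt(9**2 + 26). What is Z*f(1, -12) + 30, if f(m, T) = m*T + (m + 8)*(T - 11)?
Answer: 30 - 219*sqrt(107) ≈ -2235.4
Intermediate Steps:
f(m, T) = T*m + (-11 + T)*(8 + m) (f(m, T) = T*m + (8 + m)*(-11 + T) = T*m + (-11 + T)*(8 + m))
Z = sqrt(107) (Z = sqrt(81 + 26) = sqrt(107) ≈ 10.344)
Z*f(1, -12) + 30 = sqrt(107)*(-88 - 11*1 + 8*(-12) + 2*(-12)*1) + 30 = sqrt(107)*(-88 - 11 - 96 - 24) + 30 = sqrt(107)*(-219) + 30 = -219*sqrt(107) + 30 = 30 - 219*sqrt(107)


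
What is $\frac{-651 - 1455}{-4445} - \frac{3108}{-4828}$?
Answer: $\frac{5995707}{5365115} \approx 1.1175$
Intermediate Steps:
$\frac{-651 - 1455}{-4445} - \frac{3108}{-4828} = \left(-651 - 1455\right) \left(- \frac{1}{4445}\right) - - \frac{777}{1207} = \left(-2106\right) \left(- \frac{1}{4445}\right) + \frac{777}{1207} = \frac{2106}{4445} + \frac{777}{1207} = \frac{5995707}{5365115}$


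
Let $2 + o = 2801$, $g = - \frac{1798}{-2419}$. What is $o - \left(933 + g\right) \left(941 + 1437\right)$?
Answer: $- \frac{130840909}{59} \approx -2.2176 \cdot 10^{6}$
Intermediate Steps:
$g = \frac{1798}{2419}$ ($g = \left(-1798\right) \left(- \frac{1}{2419}\right) = \frac{1798}{2419} \approx 0.74328$)
$o = 2799$ ($o = -2 + 2801 = 2799$)
$o - \left(933 + g\right) \left(941 + 1437\right) = 2799 - \left(933 + \frac{1798}{2419}\right) \left(941 + 1437\right) = 2799 - \frac{2258725}{2419} \cdot 2378 = 2799 - \frac{131006050}{59} = - \frac{130840909}{59}$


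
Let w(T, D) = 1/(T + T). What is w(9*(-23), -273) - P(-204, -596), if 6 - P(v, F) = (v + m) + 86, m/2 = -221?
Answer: -234325/414 ≈ -566.00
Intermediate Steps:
m = -442 (m = 2*(-221) = -442)
P(v, F) = 362 - v (P(v, F) = 6 - ((v - 442) + 86) = 6 - ((-442 + v) + 86) = 6 - (-356 + v) = 6 + (356 - v) = 362 - v)
w(T, D) = 1/(2*T)
w(9*(-23), -273) - P(-204, -596) = 1/(2*((9*(-23)))) - (362 - 1*(-204)) = (½)/(-207) - (362 + 204) = (½)*(-1/207) - 1*566 = -1/414 - 566 = -234325/414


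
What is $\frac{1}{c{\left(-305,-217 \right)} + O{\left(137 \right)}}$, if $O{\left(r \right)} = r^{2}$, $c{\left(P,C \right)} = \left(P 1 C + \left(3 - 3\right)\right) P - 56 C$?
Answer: $- \frac{1}{20155504} \approx -4.9614 \cdot 10^{-8}$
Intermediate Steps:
$c{\left(P,C \right)} = - 56 C + C P^{2}$ ($c{\left(P,C \right)} = \left(P C + \left(3 - 3\right)\right) P - 56 C = \left(C P + 0\right) P - 56 C = C P P - 56 C = C P^{2} - 56 C = - 56 C + C P^{2}$)
$\frac{1}{c{\left(-305,-217 \right)} + O{\left(137 \right)}} = \frac{1}{- 217 \left(-56 + \left(-305\right)^{2}\right) + 137^{2}} = \frac{1}{- 217 \left(-56 + 93025\right) + 18769} = \frac{1}{\left(-217\right) 92969 + 18769} = \frac{1}{-20174273 + 18769} = \frac{1}{-20155504} = - \frac{1}{20155504}$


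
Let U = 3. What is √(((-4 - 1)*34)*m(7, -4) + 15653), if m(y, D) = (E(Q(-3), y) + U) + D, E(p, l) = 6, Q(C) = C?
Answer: √14803 ≈ 121.67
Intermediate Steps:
m(y, D) = 9 + D (m(y, D) = (6 + 3) + D = 9 + D)
√(((-4 - 1)*34)*m(7, -4) + 15653) = √(((-4 - 1)*34)*(9 - 4) + 15653) = √(-5*34*5 + 15653) = √(-170*5 + 15653) = √(-850 + 15653) = √14803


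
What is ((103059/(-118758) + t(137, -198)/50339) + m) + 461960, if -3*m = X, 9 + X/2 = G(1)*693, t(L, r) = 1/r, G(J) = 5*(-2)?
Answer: 46023781477676165/98639622873 ≈ 4.6659e+5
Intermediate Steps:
G(J) = -10
X = -13878 (X = -18 + 2*(-10*693) = -18 + 2*(-6930) = -18 - 13860 = -13878)
m = 4626 (m = -⅓*(-13878) = 4626)
((103059/(-118758) + t(137, -198)/50339) + m) + 461960 = ((103059/(-118758) + 1/(-198*50339)) + 4626) + 461960 = ((103059*(-1/118758) - 1/198*1/50339) + 4626) + 461960 = ((-34353/39586 - 1/9967122) + 4626) + 461960 = (-85600145413/98639622873 + 4626) + 461960 = 456221295265085/98639622873 + 461960 = 46023781477676165/98639622873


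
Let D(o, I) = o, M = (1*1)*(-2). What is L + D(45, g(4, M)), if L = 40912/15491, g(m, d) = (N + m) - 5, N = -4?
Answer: 738007/15491 ≈ 47.641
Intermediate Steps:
M = -2 (M = 1*(-2) = -2)
g(m, d) = -9 + m (g(m, d) = (-4 + m) - 5 = -9 + m)
L = 40912/15491 (L = 40912*(1/15491) = 40912/15491 ≈ 2.6410)
L + D(45, g(4, M)) = 40912/15491 + 45 = 738007/15491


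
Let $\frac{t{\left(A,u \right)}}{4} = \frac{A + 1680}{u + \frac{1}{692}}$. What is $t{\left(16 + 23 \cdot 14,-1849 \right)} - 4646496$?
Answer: $- \frac{5945229743296}{1279507} \approx -4.6465 \cdot 10^{6}$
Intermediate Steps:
$t{\left(A,u \right)} = \frac{4 \left(1680 + A\right)}{\frac{1}{692} + u}$ ($t{\left(A,u \right)} = 4 \frac{A + 1680}{u + \frac{1}{692}} = 4 \frac{1680 + A}{u + \frac{1}{692}} = 4 \frac{1680 + A}{\frac{1}{692} + u} = \frac{4 \left(1680 + A\right)}{\frac{1}{692} + u}$)
$t{\left(16 + 23 \cdot 14,-1849 \right)} - 4646496 = \frac{2768 \left(1680 + \left(16 + 23 \cdot 14\right)\right)}{1 + 692 \left(-1849\right)} - 4646496 = \frac{2768 \left(1680 + \left(16 + 322\right)\right)}{1 - 1279508} - 4646496 = \frac{2768 \left(1680 + 338\right)}{-1279507} - 4646496 = 2768 \left(- \frac{1}{1279507}\right) 2018 - 4646496 = - \frac{5585824}{1279507} - 4646496 = - \frac{5945229743296}{1279507}$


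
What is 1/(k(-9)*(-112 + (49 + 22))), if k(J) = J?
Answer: 1/369 ≈ 0.0027100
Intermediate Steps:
1/(k(-9)*(-112 + (49 + 22))) = 1/(-9*(-112 + (49 + 22))) = 1/(-9*(-112 + 71)) = 1/(-9*(-41)) = 1/369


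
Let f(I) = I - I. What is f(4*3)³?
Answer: 0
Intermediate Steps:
f(I) = 0
f(4*3)³ = 0³ = 0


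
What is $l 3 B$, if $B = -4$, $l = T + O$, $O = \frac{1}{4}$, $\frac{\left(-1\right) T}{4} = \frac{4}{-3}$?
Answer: $-67$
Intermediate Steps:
$T = \frac{16}{3}$ ($T = - 4 \frac{4}{-3} = - 4 \cdot 4 \left(- \frac{1}{3}\right) = \left(-4\right) \left(- \frac{4}{3}\right) = \frac{16}{3} \approx 5.3333$)
$O = \frac{1}{4} \approx 0.25$
$l = \frac{67}{12}$ ($l = \frac{16}{3} + \frac{1}{4} = \frac{67}{12} \approx 5.5833$)
$l 3 B = \frac{67}{12} \cdot 3 \left(-4\right) = \frac{67}{4} \left(-4\right) = -67$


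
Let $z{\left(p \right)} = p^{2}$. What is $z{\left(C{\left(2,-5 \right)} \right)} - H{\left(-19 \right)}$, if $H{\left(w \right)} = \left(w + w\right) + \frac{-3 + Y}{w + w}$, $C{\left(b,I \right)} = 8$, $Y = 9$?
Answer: $\frac{1941}{19} \approx 102.16$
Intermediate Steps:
$H{\left(w \right)} = 2 w + \frac{3}{w}$ ($H{\left(w \right)} = \left(w + w\right) + \frac{-3 + 9}{w + w} = 2 w + \frac{6}{2 w} = 2 w + 6 \frac{1}{2 w} = 2 w + \frac{3}{w}$)
$z{\left(C{\left(2,-5 \right)} \right)} - H{\left(-19 \right)} = 8^{2} - \left(2 \left(-19\right) + \frac{3}{-19}\right) = 64 - \left(-38 + 3 \left(- \frac{1}{19}\right)\right) = 64 - \left(-38 - \frac{3}{19}\right) = 64 - - \frac{725}{19} = 64 + \frac{725}{19} = \frac{1941}{19}$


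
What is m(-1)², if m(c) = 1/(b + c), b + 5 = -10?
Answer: 1/256 ≈ 0.0039063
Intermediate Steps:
b = -15 (b = -5 - 10 = -15)
m(c) = 1/(-15 + c)
m(-1)² = (1/(-15 - 1))² = (1/(-16))² = (-1/16)² = 1/256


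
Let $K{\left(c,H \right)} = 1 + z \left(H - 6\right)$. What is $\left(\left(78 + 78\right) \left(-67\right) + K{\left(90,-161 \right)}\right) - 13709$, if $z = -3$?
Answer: $-23659$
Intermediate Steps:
$K{\left(c,H \right)} = 19 - 3 H$ ($K{\left(c,H \right)} = 1 - 3 \left(H - 6\right) = 1 - 3 \left(-6 + H\right) = 1 - \left(-18 + 3 H\right) = 19 - 3 H$)
$\left(\left(78 + 78\right) \left(-67\right) + K{\left(90,-161 \right)}\right) - 13709 = \left(\left(78 + 78\right) \left(-67\right) + \left(19 - -483\right)\right) - 13709 = \left(156 \left(-67\right) + \left(19 + 483\right)\right) - 13709 = \left(-10452 + 502\right) - 13709 = -9950 - 13709 = -23659$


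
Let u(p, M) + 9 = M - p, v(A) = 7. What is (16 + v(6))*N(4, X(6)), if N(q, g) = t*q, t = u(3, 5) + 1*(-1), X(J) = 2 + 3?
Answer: -736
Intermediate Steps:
u(p, M) = -9 + M - p (u(p, M) = -9 + (M - p) = -9 + M - p)
X(J) = 5
t = -8 (t = (-9 + 5 - 1*3) + 1*(-1) = (-9 + 5 - 3) - 1 = -7 - 1 = -8)
N(q, g) = -8*q
(16 + v(6))*N(4, X(6)) = (16 + 7)*(-8*4) = 23*(-32) = -736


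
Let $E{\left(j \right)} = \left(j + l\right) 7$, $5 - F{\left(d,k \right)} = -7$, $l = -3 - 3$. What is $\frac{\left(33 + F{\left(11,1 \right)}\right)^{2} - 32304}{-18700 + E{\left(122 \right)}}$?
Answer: $\frac{30279}{17888} \approx 1.6927$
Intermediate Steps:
$l = -6$
$F{\left(d,k \right)} = 12$ ($F{\left(d,k \right)} = 5 - -7 = 5 + 7 = 12$)
$E{\left(j \right)} = -42 + 7 j$ ($E{\left(j \right)} = \left(j - 6\right) 7 = \left(-6 + j\right) 7 = -42 + 7 j$)
$\frac{\left(33 + F{\left(11,1 \right)}\right)^{2} - 32304}{-18700 + E{\left(122 \right)}} = \frac{\left(33 + 12\right)^{2} - 32304}{-18700 + \left(-42 + 7 \cdot 122\right)} = \frac{45^{2} - 32304}{-18700 + \left(-42 + 854\right)} = \frac{2025 - 32304}{-18700 + 812} = - \frac{30279}{-17888} = \left(-30279\right) \left(- \frac{1}{17888}\right) = \frac{30279}{17888}$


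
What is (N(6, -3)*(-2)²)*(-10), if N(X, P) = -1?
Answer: 40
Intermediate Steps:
(N(6, -3)*(-2)²)*(-10) = -1*(-2)²*(-10) = -1*4*(-10) = -4*(-10) = 40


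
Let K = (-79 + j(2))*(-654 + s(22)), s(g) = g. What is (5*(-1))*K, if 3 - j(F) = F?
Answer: -246480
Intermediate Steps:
j(F) = 3 - F
K = 49296 (K = (-79 + (3 - 1*2))*(-654 + 22) = (-79 + (3 - 2))*(-632) = (-79 + 1)*(-632) = -78*(-632) = 49296)
(5*(-1))*K = (5*(-1))*49296 = -5*49296 = -246480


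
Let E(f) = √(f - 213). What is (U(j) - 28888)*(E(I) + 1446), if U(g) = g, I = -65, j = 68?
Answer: -41673720 - 28820*I*√278 ≈ -4.1674e+7 - 4.8053e+5*I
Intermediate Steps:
E(f) = √(-213 + f)
(U(j) - 28888)*(E(I) + 1446) = (68 - 28888)*(√(-213 - 65) + 1446) = -28820*(√(-278) + 1446) = -28820*(I*√278 + 1446) = -28820*(1446 + I*√278) = -41673720 - 28820*I*√278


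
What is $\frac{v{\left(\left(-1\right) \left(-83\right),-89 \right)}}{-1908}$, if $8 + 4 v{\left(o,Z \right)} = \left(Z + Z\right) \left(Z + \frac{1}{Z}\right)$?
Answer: $- \frac{3959}{1908} \approx -2.0749$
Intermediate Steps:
$v{\left(o,Z \right)} = -2 + \frac{Z \left(Z + \frac{1}{Z}\right)}{2}$ ($v{\left(o,Z \right)} = -2 + \frac{\left(Z + Z\right) \left(Z + \frac{1}{Z}\right)}{4} = -2 + \frac{2 Z \left(Z + \frac{1}{Z}\right)}{4} = -2 + \frac{Z \left(Z + \frac{1}{Z}\right)}{2}$)
$\frac{v{\left(\left(-1\right) \left(-83\right),-89 \right)}}{-1908} = \frac{- \frac{3}{2} + \frac{\left(-89\right)^{2}}{2}}{-1908} = \left(- \frac{3}{2} + \frac{1}{2} \cdot 7921\right) \left(- \frac{1}{1908}\right) = \left(- \frac{3}{2} + \frac{7921}{2}\right) \left(- \frac{1}{1908}\right) = 3959 \left(- \frac{1}{1908}\right) = - \frac{3959}{1908}$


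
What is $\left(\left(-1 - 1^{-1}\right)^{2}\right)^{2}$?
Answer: $16$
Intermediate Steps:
$\left(\left(-1 - 1^{-1}\right)^{2}\right)^{2} = \left(\left(-1 - 1\right)^{2}\right)^{2} = \left(\left(-2\right)^{2}\right)^{2} = 4^{2} = 16$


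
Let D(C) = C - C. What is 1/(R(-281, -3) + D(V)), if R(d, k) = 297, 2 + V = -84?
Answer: 1/297 ≈ 0.0033670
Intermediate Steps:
V = -86 (V = -2 - 84 = -86)
D(C) = 0
1/(R(-281, -3) + D(V)) = 1/(297 + 0) = 1/297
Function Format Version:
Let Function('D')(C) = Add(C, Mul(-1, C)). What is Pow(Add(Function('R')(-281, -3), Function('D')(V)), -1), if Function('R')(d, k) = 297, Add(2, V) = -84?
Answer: Rational(1, 297) ≈ 0.0033670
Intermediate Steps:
V = -86 (V = Add(-2, -84) = -86)
Function('D')(C) = 0
Pow(Add(Function('R')(-281, -3), Function('D')(V)), -1) = Pow(Add(297, 0), -1) = Pow(297, -1) = Rational(1, 297)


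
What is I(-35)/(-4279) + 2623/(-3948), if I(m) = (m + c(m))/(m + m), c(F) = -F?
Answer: -2623/3948 ≈ -0.66439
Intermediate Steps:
I(m) = 0 (I(m) = (m - m)/(m + m) = 0/((2*m)) = 0*(1/(2*m)) = 0)
I(-35)/(-4279) + 2623/(-3948) = 0/(-4279) + 2623/(-3948) = 0*(-1/4279) + 2623*(-1/3948) = 0 - 2623/3948 = -2623/3948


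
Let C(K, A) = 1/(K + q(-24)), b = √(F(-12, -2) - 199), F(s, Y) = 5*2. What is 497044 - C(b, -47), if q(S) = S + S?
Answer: 413043580/831 + I*√21/831 ≈ 4.9704e+5 + 0.0055145*I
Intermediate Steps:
F(s, Y) = 10
q(S) = 2*S
b = 3*I*√21 (b = √(10 - 199) = √(-189) = 3*I*√21 ≈ 13.748*I)
C(K, A) = 1/(-48 + K) (C(K, A) = 1/(K + 2*(-24)) = 1/(K - 48) = 1/(-48 + K))
497044 - C(b, -47) = 497044 - 1/(-48 + 3*I*√21)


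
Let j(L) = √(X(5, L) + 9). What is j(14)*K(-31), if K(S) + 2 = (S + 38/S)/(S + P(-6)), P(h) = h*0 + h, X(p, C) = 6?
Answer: -35*√15/31 ≈ -4.3727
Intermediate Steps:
j(L) = √15 (j(L) = √(6 + 9) = √15)
P(h) = h (P(h) = 0 + h = h)
K(S) = -2 + (S + 38/S)/(-6 + S) (K(S) = -2 + (S + 38/S)/(S - 6) = -2 + (S + 38/S)/(-6 + S))
j(14)*K(-31) = √15*((38 - 1*(-31)² + 12*(-31))/((-31)*(-6 - 31))) = √15*(-1/31*(38 - 1*961 - 372)/(-37)) = √15*(-1/31*(-1/37)*(38 - 961 - 372)) = √15*(-1/31*(-1/37)*(-1295)) = √15*(-35/31) = -35*√15/31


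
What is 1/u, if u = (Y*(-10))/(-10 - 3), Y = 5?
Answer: 13/50 ≈ 0.26000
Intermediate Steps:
u = 50/13 (u = (5*(-10))/(-10 - 3) = -50/(-13) = -50*(-1/13) = 50/13 ≈ 3.8462)
1/u = 1/(50/13) = 13/50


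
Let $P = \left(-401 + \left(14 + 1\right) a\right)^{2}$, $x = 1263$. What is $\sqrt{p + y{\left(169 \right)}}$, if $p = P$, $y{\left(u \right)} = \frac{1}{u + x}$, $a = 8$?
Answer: $\frac{\sqrt{40479830774}}{716} \approx 281.0$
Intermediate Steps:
$y{\left(u \right)} = \frac{1}{1263 + u}$ ($y{\left(u \right)} = \frac{1}{u + 1263} = \frac{1}{1263 + u}$)
$P = 78961$ ($P = \left(-401 + \left(14 + 1\right) 8\right)^{2} = \left(-401 + 15 \cdot 8\right)^{2} = \left(-401 + 120\right)^{2} = \left(-281\right)^{2} = 78961$)
$p = 78961$
$\sqrt{p + y{\left(169 \right)}} = \sqrt{78961 + \frac{1}{1263 + 169}} = \sqrt{78961 + \frac{1}{1432}} = \sqrt{\frac{113072153}{1432}} = \frac{\sqrt{40479830774}}{716}$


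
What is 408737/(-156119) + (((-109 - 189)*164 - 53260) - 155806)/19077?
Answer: -48066498371/2978282163 ≈ -16.139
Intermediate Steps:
408737/(-156119) + (((-109 - 189)*164 - 53260) - 155806)/19077 = 408737*(-1/156119) + ((-298*164 - 53260) - 155806)*(1/19077) = -408737/156119 + ((-48872 - 53260) - 155806)*(1/19077) = -408737/156119 + (-102132 - 155806)*(1/19077) = -408737/156119 - 257938*1/19077 = -408737/156119 - 257938/19077 = -48066498371/2978282163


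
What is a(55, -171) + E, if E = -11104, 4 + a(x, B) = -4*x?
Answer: -11328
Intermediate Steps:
a(x, B) = -4 - 4*x
a(55, -171) + E = (-4 - 4*55) - 11104 = (-4 - 220) - 11104 = -224 - 11104 = -11328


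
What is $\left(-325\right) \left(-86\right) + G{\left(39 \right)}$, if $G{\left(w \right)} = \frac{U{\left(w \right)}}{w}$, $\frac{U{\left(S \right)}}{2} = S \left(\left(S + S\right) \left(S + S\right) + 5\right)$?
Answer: $40128$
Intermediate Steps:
$U{\left(S \right)} = 2 S \left(5 + 4 S^{2}\right)$ ($U{\left(S \right)} = 2 S \left(\left(S + S\right) \left(S + S\right) + 5\right) = 2 S \left(2 S 2 S + 5\right) = 2 S \left(4 S^{2} + 5\right) = 2 S \left(5 + 4 S^{2}\right)$)
$G{\left(w \right)} = \frac{8 w^{3} + 10 w}{w}$
$\left(-325\right) \left(-86\right) + G{\left(39 \right)} = \left(-325\right) \left(-86\right) + \left(10 + 8 \cdot 39^{2}\right) = 27950 + \left(10 + 8 \cdot 1521\right) = 27950 + \left(10 + 12168\right) = 27950 + 12178 = 40128$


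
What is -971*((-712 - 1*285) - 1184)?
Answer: 2117751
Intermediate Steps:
-971*((-712 - 1*285) - 1184) = -971*((-712 - 285) - 1184) = -971*(-997 - 1184) = -971*(-2181) = 2117751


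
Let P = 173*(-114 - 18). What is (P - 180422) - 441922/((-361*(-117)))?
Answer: -660419236/3249 ≈ -2.0327e+5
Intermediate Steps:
P = -22836 (P = 173*(-132) = -22836)
(P - 180422) - 441922/((-361*(-117))) = (-22836 - 180422) - 441922/((-361*(-117))) = -203258 - 441922/42237 = -203258 - 1*33994/3249 = -203258 - 33994/3249 = -660419236/3249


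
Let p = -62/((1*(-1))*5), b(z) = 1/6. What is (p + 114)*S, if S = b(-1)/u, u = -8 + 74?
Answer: 158/495 ≈ 0.31919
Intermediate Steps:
u = 66
b(z) = ⅙
S = 1/396 (S = (⅙)/66 = (⅙)*(1/66) = 1/396 ≈ 0.0025253)
p = 62/5 (p = -62/((-1*5)) = -62/(-5) = -62*(-⅕) = 62/5 ≈ 12.400)
(p + 114)*S = (62/5 + 114)*(1/396) = (632/5)*(1/396) = 158/495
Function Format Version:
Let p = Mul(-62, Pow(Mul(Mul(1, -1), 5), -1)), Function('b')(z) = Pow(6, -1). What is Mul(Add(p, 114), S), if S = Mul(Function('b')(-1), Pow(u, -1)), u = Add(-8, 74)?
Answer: Rational(158, 495) ≈ 0.31919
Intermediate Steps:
u = 66
Function('b')(z) = Rational(1, 6)
S = Rational(1, 396) (S = Mul(Rational(1, 6), Pow(66, -1)) = Mul(Rational(1, 6), Rational(1, 66)) = Rational(1, 396) ≈ 0.0025253)
p = Rational(62, 5) (p = Mul(-62, Pow(Mul(-1, 5), -1)) = Mul(-62, Pow(-5, -1)) = Mul(-62, Rational(-1, 5)) = Rational(62, 5) ≈ 12.400)
Mul(Add(p, 114), S) = Mul(Add(Rational(62, 5), 114), Rational(1, 396)) = Mul(Rational(632, 5), Rational(1, 396)) = Rational(158, 495)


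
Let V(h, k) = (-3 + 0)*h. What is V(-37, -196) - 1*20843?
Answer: -20732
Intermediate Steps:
V(h, k) = -3*h
V(-37, -196) - 1*20843 = -3*(-37) - 1*20843 = 111 - 20843 = -20732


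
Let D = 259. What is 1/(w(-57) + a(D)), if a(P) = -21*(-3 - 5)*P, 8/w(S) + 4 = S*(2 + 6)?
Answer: 115/5003878 ≈ 2.2982e-5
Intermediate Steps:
w(S) = 8/(-4 + 8*S) (w(S) = 8/(-4 + S*(2 + 6)) = 8/(-4 + S*8) = 8/(-4 + 8*S))
a(P) = 168*P (a(P) = -(-168)*P = 168*P)
1/(w(-57) + a(D)) = 1/(2/(-1 + 2*(-57)) + 168*259) = 1/(2/(-1 - 114) + 43512) = 1/(2/(-115) + 43512) = 1/(2*(-1/115) + 43512) = 1/(-2/115 + 43512) = 1/(5003878/115) = 115/5003878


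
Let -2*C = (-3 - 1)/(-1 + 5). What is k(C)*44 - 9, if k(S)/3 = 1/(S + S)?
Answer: 123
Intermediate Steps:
C = ½ (C = -(-3 - 1)/(2*(-1 + 5)) = -(-2)/4 = -½*(-1) = ½ ≈ 0.50000)
k(S) = 3/(2*S) (k(S) = 3/(S + S) = 3/((2*S)) = 3*(1/(2*S)) = 3/(2*S))
k(C)*44 - 9 = (3/(2*(½)))*44 - 9 = ((3/2)*2)*44 - 9 = 3*44 - 9 = 132 - 9 = 123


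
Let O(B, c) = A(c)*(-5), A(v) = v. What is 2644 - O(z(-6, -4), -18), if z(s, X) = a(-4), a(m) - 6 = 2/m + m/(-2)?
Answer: 2554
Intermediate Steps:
a(m) = 6 + 2/m - m/2 (a(m) = 6 + (2/m + m/(-2)) = 6 + (2/m + m*(-½)) = 6 + (2/m - m/2) = 6 + 2/m - m/2)
z(s, X) = 15/2 (z(s, X) = 6 + 2/(-4) - ½*(-4) = 6 + 2*(-¼) + 2 = 6 - ½ + 2 = 15/2)
O(B, c) = -5*c (O(B, c) = c*(-5) = -5*c)
2644 - O(z(-6, -4), -18) = 2644 - (-5)*(-18) = 2644 - 1*90 = 2644 - 90 = 2554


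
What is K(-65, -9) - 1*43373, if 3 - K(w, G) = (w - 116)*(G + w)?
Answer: -56764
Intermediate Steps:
K(w, G) = 3 - (-116 + w)*(G + w) (K(w, G) = 3 - (w - 116)*(G + w) = 3 - (-116 + w)*(G + w))
K(-65, -9) - 1*43373 = (3 - 1*(-65)**2 + 116*(-9) + 116*(-65) - 1*(-9)*(-65)) - 1*43373 = (3 - 1*4225 - 1044 - 7540 - 585) - 43373 = (3 - 4225 - 1044 - 7540 - 585) - 43373 = -13391 - 43373 = -56764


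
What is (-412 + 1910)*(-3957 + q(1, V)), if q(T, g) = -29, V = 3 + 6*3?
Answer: -5971028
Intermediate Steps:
V = 21 (V = 3 + 18 = 21)
(-412 + 1910)*(-3957 + q(1, V)) = (-412 + 1910)*(-3957 - 29) = 1498*(-3986) = -5971028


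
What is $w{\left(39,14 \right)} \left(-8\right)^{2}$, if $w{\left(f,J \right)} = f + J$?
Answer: $3392$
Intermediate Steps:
$w{\left(f,J \right)} = J + f$
$w{\left(39,14 \right)} \left(-8\right)^{2} = \left(14 + 39\right) \left(-8\right)^{2} = 53 \cdot 64 = 3392$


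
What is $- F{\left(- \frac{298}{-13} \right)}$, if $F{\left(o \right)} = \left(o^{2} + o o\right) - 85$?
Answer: $- \frac{163243}{169} \approx -965.93$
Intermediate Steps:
$F{\left(o \right)} = -85 + 2 o^{2}$ ($F{\left(o \right)} = \left(o^{2} + o^{2}\right) - 85 = 2 o^{2} - 85 = -85 + 2 o^{2}$)
$- F{\left(- \frac{298}{-13} \right)} = - (-85 + 2 \left(- \frac{298}{-13}\right)^{2}) = - (-85 + 2 \left(\left(-298\right) \left(- \frac{1}{13}\right)\right)^{2}) = - (-85 + 2 \left(\frac{298}{13}\right)^{2}) = - (-85 + 2 \cdot \frac{88804}{169}) = - (-85 + \frac{177608}{169}) = \left(-1\right) \frac{163243}{169} = - \frac{163243}{169}$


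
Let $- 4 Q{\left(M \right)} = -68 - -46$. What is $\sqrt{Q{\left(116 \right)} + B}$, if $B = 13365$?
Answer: $\frac{11 \sqrt{442}}{2} \approx 115.63$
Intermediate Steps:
$Q{\left(M \right)} = \frac{11}{2}$ ($Q{\left(M \right)} = - \frac{-68 - -46}{4} = - \frac{-68 + 46}{4} = \left(- \frac{1}{4}\right) \left(-22\right) = \frac{11}{2}$)
$\sqrt{Q{\left(116 \right)} + B} = \sqrt{\frac{11}{2} + 13365} = \sqrt{\frac{26741}{2}} = \frac{11 \sqrt{442}}{2}$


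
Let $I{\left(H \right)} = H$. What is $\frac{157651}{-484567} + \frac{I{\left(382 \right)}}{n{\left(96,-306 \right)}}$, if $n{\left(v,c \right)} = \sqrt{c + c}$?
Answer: $- \frac{157651}{484567} - \frac{191 i \sqrt{17}}{51} \approx -0.32534 - 15.441 i$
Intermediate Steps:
$n{\left(v,c \right)} = \sqrt{2} \sqrt{c}$ ($n{\left(v,c \right)} = \sqrt{2 c} = \sqrt{2} \sqrt{c}$)
$\frac{157651}{-484567} + \frac{I{\left(382 \right)}}{n{\left(96,-306 \right)}} = \frac{157651}{-484567} + \frac{382}{\sqrt{2} \sqrt{-306}} = 157651 \left(- \frac{1}{484567}\right) + \frac{382}{\sqrt{2} \cdot 3 i \sqrt{34}} = - \frac{157651}{484567} + \frac{382}{6 i \sqrt{17}} = - \frac{157651}{484567} + 382 \left(- \frac{i \sqrt{17}}{102}\right) = - \frac{157651}{484567} - \frac{191 i \sqrt{17}}{51}$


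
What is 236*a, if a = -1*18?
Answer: -4248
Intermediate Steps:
a = -18
236*a = 236*(-18) = -4248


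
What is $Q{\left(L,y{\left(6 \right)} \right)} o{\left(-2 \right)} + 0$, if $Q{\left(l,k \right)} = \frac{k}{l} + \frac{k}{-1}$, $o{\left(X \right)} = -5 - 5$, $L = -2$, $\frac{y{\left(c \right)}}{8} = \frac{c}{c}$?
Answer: $120$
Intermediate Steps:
$y{\left(c \right)} = 8$ ($y{\left(c \right)} = 8 \frac{c}{c} = 8 \cdot 1 = 8$)
$o{\left(X \right)} = -10$ ($o{\left(X \right)} = -5 - 5 = -10$)
$Q{\left(l,k \right)} = - k + \frac{k}{l}$ ($Q{\left(l,k \right)} = \frac{k}{l} + k \left(-1\right) = \frac{k}{l} - k = - k + \frac{k}{l}$)
$Q{\left(L,y{\left(6 \right)} \right)} o{\left(-2 \right)} + 0 = \left(\left(-1\right) 8 + \frac{8}{-2}\right) \left(-10\right) + 0 = \left(-8 + 8 \left(- \frac{1}{2}\right)\right) \left(-10\right) + 0 = \left(-8 - 4\right) \left(-10\right) + 0 = \left(-12\right) \left(-10\right) + 0 = 120 + 0 = 120$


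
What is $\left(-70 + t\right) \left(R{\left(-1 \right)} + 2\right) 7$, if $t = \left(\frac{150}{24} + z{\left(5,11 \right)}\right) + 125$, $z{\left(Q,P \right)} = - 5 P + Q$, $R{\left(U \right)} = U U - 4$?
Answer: $- \frac{315}{4} \approx -78.75$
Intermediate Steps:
$R{\left(U \right)} = -4 + U^{2}$ ($R{\left(U \right)} = U^{2} - 4 = -4 + U^{2}$)
$z{\left(Q,P \right)} = Q - 5 P$
$t = \frac{325}{4}$ ($t = \left(\frac{150}{24} + \left(5 - 55\right)\right) + 125 = \left(150 \cdot \frac{1}{24} + \left(5 - 55\right)\right) + 125 = \left(\frac{25}{4} - 50\right) + 125 = - \frac{175}{4} + 125 = \frac{325}{4} \approx 81.25$)
$\left(-70 + t\right) \left(R{\left(-1 \right)} + 2\right) 7 = \left(-70 + \frac{325}{4}\right) \left(\left(-4 + \left(-1\right)^{2}\right) + 2\right) 7 = \frac{45 \left(\left(-4 + 1\right) + 2\right) 7}{4} = \frac{45 \left(-3 + 2\right) 7}{4} = \frac{45 \left(\left(-1\right) 7\right)}{4} = \frac{45}{4} \left(-7\right) = - \frac{315}{4}$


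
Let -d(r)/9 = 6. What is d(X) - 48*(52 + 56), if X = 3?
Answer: -5238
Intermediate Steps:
d(r) = -54 (d(r) = -9*6 = -54)
d(X) - 48*(52 + 56) = -54 - 48*(52 + 56) = -54 - 48*108 = -54 - 5184 = -5238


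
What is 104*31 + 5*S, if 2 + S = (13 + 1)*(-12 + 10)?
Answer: 3074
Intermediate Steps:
S = -30 (S = -2 + (13 + 1)*(-12 + 10) = -2 + 14*(-2) = -2 - 28 = -30)
104*31 + 5*S = 104*31 + 5*(-30) = 3224 - 150 = 3074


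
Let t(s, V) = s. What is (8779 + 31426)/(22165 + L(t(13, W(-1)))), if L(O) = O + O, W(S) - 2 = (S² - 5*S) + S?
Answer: 40205/22191 ≈ 1.8118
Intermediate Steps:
W(S) = 2 + S² - 4*S (W(S) = 2 + ((S² - 5*S) + S) = 2 + (S² - 4*S) = 2 + S² - 4*S)
L(O) = 2*O
(8779 + 31426)/(22165 + L(t(13, W(-1)))) = (8779 + 31426)/(22165 + 2*13) = 40205/(22165 + 26) = 40205/22191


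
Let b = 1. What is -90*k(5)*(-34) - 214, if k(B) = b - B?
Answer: -12454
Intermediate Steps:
k(B) = 1 - B
-90*k(5)*(-34) - 214 = -90*(1 - 1*5)*(-34) - 214 = -90*(1 - 5)*(-34) - 214 = -(-360)*(-34) - 214 = -90*136 - 214 = -12240 - 214 = -12454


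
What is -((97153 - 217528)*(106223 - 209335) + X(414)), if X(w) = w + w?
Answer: -12412107828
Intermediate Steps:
X(w) = 2*w
-((97153 - 217528)*(106223 - 209335) + X(414)) = -((97153 - 217528)*(106223 - 209335) + 2*414) = -(-120375*(-103112) + 828) = -(12412107000 + 828) = -1*12412107828 = -12412107828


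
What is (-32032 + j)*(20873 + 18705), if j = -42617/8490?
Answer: -5382495143333/4245 ≈ -1.2680e+9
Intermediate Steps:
j = -42617/8490 (j = -42617*1/8490 = -42617/8490 ≈ -5.0197)
(-32032 + j)*(20873 + 18705) = (-32032 - 42617/8490)*(20873 + 18705) = -271994297/8490*39578 = -5382495143333/4245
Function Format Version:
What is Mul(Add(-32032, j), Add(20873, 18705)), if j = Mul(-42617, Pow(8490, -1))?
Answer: Rational(-5382495143333, 4245) ≈ -1.2680e+9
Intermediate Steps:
j = Rational(-42617, 8490) (j = Mul(-42617, Rational(1, 8490)) = Rational(-42617, 8490) ≈ -5.0197)
Mul(Add(-32032, j), Add(20873, 18705)) = Mul(Add(-32032, Rational(-42617, 8490)), Add(20873, 18705)) = Mul(Rational(-271994297, 8490), 39578) = Rational(-5382495143333, 4245)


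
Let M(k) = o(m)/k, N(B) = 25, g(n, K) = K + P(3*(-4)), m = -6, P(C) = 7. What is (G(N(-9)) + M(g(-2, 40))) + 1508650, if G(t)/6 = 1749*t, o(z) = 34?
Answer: 83237034/47 ≈ 1.7710e+6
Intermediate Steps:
g(n, K) = 7 + K (g(n, K) = K + 7 = 7 + K)
G(t) = 10494*t (G(t) = 6*(1749*t) = 10494*t)
M(k) = 34/k
(G(N(-9)) + M(g(-2, 40))) + 1508650 = (10494*25 + 34/(7 + 40)) + 1508650 = (262350 + 34/47) + 1508650 = 12330484/47 + 1508650 = 83237034/47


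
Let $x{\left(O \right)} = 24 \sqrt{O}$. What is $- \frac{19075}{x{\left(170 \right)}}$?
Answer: $- \frac{3815 \sqrt{170}}{816} \approx -60.958$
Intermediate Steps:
$- \frac{19075}{x{\left(170 \right)}} = - \frac{19075}{24 \sqrt{170}} = - 19075 \frac{\sqrt{170}}{4080} = - \frac{3815 \sqrt{170}}{816}$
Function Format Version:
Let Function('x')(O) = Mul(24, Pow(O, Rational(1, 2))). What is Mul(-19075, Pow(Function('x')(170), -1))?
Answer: Mul(Rational(-3815, 816), Pow(170, Rational(1, 2))) ≈ -60.958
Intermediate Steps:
Mul(-19075, Pow(Function('x')(170), -1)) = Mul(-19075, Pow(Mul(24, Pow(170, Rational(1, 2))), -1)) = Mul(-19075, Mul(Rational(1, 4080), Pow(170, Rational(1, 2)))) = Mul(Rational(-3815, 816), Pow(170, Rational(1, 2)))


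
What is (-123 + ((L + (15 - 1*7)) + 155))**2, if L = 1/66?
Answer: 6974881/4356 ≈ 1601.2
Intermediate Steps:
L = 1/66 ≈ 0.015152
(-123 + ((L + (15 - 1*7)) + 155))**2 = (-123 + ((1/66 + (15 - 1*7)) + 155))**2 = (-123 + ((1/66 + (15 - 7)) + 155))**2 = (-123 + ((1/66 + 8) + 155))**2 = (-123 + (529/66 + 155))**2 = (-123 + 10759/66)**2 = (2641/66)**2 = 6974881/4356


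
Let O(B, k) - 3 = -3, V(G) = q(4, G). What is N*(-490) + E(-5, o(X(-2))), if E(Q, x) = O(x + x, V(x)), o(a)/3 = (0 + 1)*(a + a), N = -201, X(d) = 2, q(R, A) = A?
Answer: 98490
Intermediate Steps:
V(G) = G
o(a) = 6*a (o(a) = 3*((0 + 1)*(a + a)) = 3*(1*(2*a)) = 3*(2*a) = 6*a)
O(B, k) = 0 (O(B, k) = 3 - 3 = 0)
E(Q, x) = 0
N*(-490) + E(-5, o(X(-2))) = -201*(-490) + 0 = 98490 + 0 = 98490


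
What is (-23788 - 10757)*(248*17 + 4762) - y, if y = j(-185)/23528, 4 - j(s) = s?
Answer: -7297091795469/23528 ≈ -3.1015e+8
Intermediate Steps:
j(s) = 4 - s
y = 189/23528 (y = (4 - 1*(-185))/23528 = (4 + 185)*(1/23528) = 189*(1/23528) = 189/23528 ≈ 0.0080330)
(-23788 - 10757)*(248*17 + 4762) - y = (-23788 - 10757)*(248*17 + 4762) - 1*189/23528 = -34545*(4216 + 4762) - 189/23528 = -34545*8978 - 189/23528 = -310145010 - 189/23528 = -7297091795469/23528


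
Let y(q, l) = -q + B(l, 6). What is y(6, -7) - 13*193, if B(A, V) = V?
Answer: -2509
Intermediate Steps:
y(q, l) = 6 - q (y(q, l) = -q + 6 = 6 - q)
y(6, -7) - 13*193 = (6 - 1*6) - 13*193 = (6 - 6) - 2509 = 0 - 2509 = -2509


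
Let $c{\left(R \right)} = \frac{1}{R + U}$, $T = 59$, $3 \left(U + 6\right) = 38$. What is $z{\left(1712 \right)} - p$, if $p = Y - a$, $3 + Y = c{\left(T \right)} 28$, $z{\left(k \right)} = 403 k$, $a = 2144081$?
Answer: $\frac{558301856}{197} \approx 2.834 \cdot 10^{6}$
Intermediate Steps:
$U = \frac{20}{3}$ ($U = -6 + \frac{1}{3} \cdot 38 = -6 + \frac{38}{3} = \frac{20}{3} \approx 6.6667$)
$c{\left(R \right)} = \frac{1}{\frac{20}{3} + R}$ ($c{\left(R \right)} = \frac{1}{R + \frac{20}{3}} = \frac{1}{\frac{20}{3} + R}$)
$Y = - \frac{507}{197}$ ($Y = -3 + \frac{3}{20 + 3 \cdot 59} \cdot 28 = -3 + \frac{3}{20 + 177} \cdot 28 = -3 + \frac{3}{197} \cdot 28 = -3 + \frac{84}{197} = - \frac{507}{197} \approx -2.5736$)
$p = - \frac{422384464}{197}$ ($p = - \frac{507}{197} - 2144081 = - \frac{422384464}{197} \approx -2.1441 \cdot 10^{6}$)
$z{\left(1712 \right)} - p = 403 \cdot 1712 - - \frac{422384464}{197} = 689936 + \frac{422384464}{197} = \frac{558301856}{197}$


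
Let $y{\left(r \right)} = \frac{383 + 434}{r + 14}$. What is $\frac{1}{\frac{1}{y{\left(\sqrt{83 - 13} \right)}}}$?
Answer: $\frac{817}{9} - \frac{817 \sqrt{70}}{126} \approx 36.528$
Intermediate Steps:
$y{\left(r \right)} = \frac{817}{14 + r}$
$\frac{1}{\frac{1}{y{\left(\sqrt{83 - 13} \right)}}} = \frac{1}{\frac{1}{817 \frac{1}{14 + \sqrt{83 - 13}}}} = \frac{1}{\frac{1}{817 \frac{1}{14 + \sqrt{70}}}} = \frac{1}{\frac{14}{817} + \frac{\sqrt{70}}{817}}$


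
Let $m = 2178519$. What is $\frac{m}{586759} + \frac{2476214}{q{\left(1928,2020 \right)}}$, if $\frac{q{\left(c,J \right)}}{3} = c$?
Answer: $\frac{732770702161}{1696907028} \approx 431.83$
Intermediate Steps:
$q{\left(c,J \right)} = 3 c$
$\frac{m}{586759} + \frac{2476214}{q{\left(1928,2020 \right)}} = \frac{2178519}{586759} + \frac{2476214}{3 \cdot 1928} = 2178519 \cdot \frac{1}{586759} + \frac{2476214}{5784} = \frac{2178519}{586759} + 2476214 \cdot \frac{1}{5784} = \frac{2178519}{586759} + \frac{1238107}{2892} = \frac{732770702161}{1696907028}$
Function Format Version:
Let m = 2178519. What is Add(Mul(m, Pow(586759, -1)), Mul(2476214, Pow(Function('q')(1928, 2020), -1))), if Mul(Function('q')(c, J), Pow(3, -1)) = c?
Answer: Rational(732770702161, 1696907028) ≈ 431.83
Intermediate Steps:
Function('q')(c, J) = Mul(3, c)
Add(Mul(m, Pow(586759, -1)), Mul(2476214, Pow(Function('q')(1928, 2020), -1))) = Add(Mul(2178519, Pow(586759, -1)), Mul(2476214, Pow(Mul(3, 1928), -1))) = Add(Mul(2178519, Rational(1, 586759)), Mul(2476214, Pow(5784, -1))) = Add(Rational(2178519, 586759), Mul(2476214, Rational(1, 5784))) = Add(Rational(2178519, 586759), Rational(1238107, 2892)) = Rational(732770702161, 1696907028)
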